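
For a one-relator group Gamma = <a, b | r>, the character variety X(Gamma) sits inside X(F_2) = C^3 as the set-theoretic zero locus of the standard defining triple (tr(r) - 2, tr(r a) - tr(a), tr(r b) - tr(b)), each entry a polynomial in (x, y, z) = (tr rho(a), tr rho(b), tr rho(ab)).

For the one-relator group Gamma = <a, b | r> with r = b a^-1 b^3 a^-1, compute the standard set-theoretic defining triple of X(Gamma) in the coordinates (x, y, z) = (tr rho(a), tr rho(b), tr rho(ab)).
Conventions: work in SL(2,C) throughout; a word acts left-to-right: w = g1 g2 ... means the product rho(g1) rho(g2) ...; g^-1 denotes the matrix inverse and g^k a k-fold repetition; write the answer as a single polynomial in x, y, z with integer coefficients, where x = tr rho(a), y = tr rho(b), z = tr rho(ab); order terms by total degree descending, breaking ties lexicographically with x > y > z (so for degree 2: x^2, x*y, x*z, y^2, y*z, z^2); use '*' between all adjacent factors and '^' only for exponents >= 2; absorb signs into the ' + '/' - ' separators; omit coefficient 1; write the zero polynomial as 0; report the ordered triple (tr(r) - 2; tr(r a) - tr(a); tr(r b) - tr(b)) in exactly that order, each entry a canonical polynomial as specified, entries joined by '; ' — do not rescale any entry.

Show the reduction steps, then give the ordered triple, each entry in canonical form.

x^2*y^4 - 2*x*y^3*z - 2*x^2*y^2 + y^2*z^2 + 3*x*y*z - y^2 - z^2; x*y^4 - y^3*z - 3*x*y^2 + 2*y*z; x^2*y^5 - 2*x*y^4*z - 3*x^2*y^3 + y^3*z^2 + 4*x*y^2*z + 2*x^2*y - y*z^2 - x*z - 2*y

and tr(b^2) = tr(b)*tr(b) - tr(1)  (reduce the b square) = y^2 - 2
and tr(b^3) = tr(b)*tr(b^2) - tr(b)  (reduce the b square) = y^3 - 3*y
and tr(b^4) = tr(b)*tr(b^3) - tr(b^2)  (reduce the b square) = y^4 - 4*y^2 + 2
tr(b a b) = tr(b)*tr(a b) - tr(a)  (reduce the b square) = y*z - x
tr(b^2 a b) = tr(b)*tr(b a b) - tr(b a)  (reduce the b square) = y^2*z - x*y - z
next, tr(b^4 a) = tr(b)*tr(b^2 a b) - tr(b^2 a)  (reduce the b square) = y^3*z - x*y^2 - 2*y*z + x
tr(b^3 a^-1 b) = tr(b^4)*tr(a) - tr(b^4 a)  (eliminate a^-1) = x*y^4 - y^3*z - 3*x*y^2 + 2*y*z + x
tr(a b a b) = tr(b a)*tr(b a) - tr(1)  (split on b) = z^2 - 2
and tr(a b a) = tr(a)*tr(b a) - tr(b)  (reduce the a square) = x*z - y
and tr(a b a b^2) = tr(b)*tr(a b a b) - tr(a b a)  (reduce the b square) = y*z^2 - x*z - y
and tr(b a b^3 a) = tr(b)*tr(a b a b^2) - tr(a b a b)  (reduce the b square) = y^2*z^2 - x*y*z - y^2 - z^2 + 2
tr(b^3 a^-1 b a) = tr(b a b^3)*tr(a) - tr(b a b^3 a)  (eliminate a^-1) = x*y^3*z - x^2*y^2 - y^2*z^2 - x*y*z + x^2 + y^2 + z^2 - 2
and tr(b a^-1 b^3 a^-1) = tr(b^3 a^-1 b)*tr(a) - tr(b^3 a^-1 b a)  (eliminate a^-1) = x^2*y^4 - 2*x*y^3*z - 2*x^2*y^2 + y^2*z^2 + 3*x*y*z - y^2 - z^2 + 2
next, tr(b^5) = tr(b)*tr(b^4) - tr(b^3) = y^5 - 5*y^3 + 5*y
next, tr(b^5 a) = tr(b)*tr(b a b^3) - tr(b a b^2) = y^4*z - x*y^3 - 3*y^2*z + 2*x*y + z
and tr(b^3 a^-1 b^2) = tr(b^5)*tr(a) - tr(b^5 a) = x*y^5 - y^4*z - 4*x*y^3 + 3*y^2*z + 3*x*y - z
and tr(a^2 b^2) = tr(a)*tr(b^2 a) - tr(b^2) = x*y*z - x^2 - y^2 + 2
next, tr(a b^3 a) = tr(b)*tr(a^2 b^2) - tr(a^2 b) = x*y^2*z - x^2*y - y^3 - x*z + 3*y
and tr(b^2 a b^3 a) = tr(b)*tr(a b^3 a b) - tr(a b^3 a) = y^3*z^2 - 2*x*y^2*z + x^2*y - y*z^2 + x*z - y
tr(b^3 a^-1 b^2 a) = tr(b^2 a b^3)*tr(a) - tr(b^2 a b^3 a) = x*y^4*z - x^2*y^3 - y^3*z^2 - x*y^2*z + x^2*y + y*z^2 + y
tr(b a^-1 b^3 a^-1 b) = tr(b^3 a^-1 b^2)*tr(a) - tr(b^3 a^-1 b^2 a) = x^2*y^5 - 2*x*y^4*z - 3*x^2*y^3 + y^3*z^2 + 4*x*y^2*z + 2*x^2*y - y*z^2 - x*z - y
assemble the triple (tr(r) - 2; tr(r a) - x; tr(r b) - y)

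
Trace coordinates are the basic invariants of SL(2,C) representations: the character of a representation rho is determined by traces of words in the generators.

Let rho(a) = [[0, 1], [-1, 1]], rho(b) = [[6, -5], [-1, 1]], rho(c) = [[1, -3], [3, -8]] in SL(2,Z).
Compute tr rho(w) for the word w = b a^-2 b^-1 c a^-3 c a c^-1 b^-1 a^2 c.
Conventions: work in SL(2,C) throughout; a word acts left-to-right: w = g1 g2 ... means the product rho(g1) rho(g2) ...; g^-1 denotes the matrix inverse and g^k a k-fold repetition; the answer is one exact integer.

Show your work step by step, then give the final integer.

rho(b) = [[6, -5], [-1, 1]]
... * rho(a^-1) = [[1, -1], [1, 0]]  ->  [[1, -6], [0, 1]]
... * rho(a^-1) = [[1, -1], [1, 0]]  ->  [[-5, -1], [1, 0]]
... * rho(b^-1) = [[1, 5], [1, 6]]  ->  [[-6, -31], [1, 5]]
... * rho(c) = [[1, -3], [3, -8]]  ->  [[-99, 266], [16, -43]]
... * rho(a^-1) = [[1, -1], [1, 0]]  ->  [[167, 99], [-27, -16]]
... * rho(a^-1) = [[1, -1], [1, 0]]  ->  [[266, -167], [-43, 27]]
... * rho(a^-1) = [[1, -1], [1, 0]]  ->  [[99, -266], [-16, 43]]
... * rho(c) = [[1, -3], [3, -8]]  ->  [[-699, 1831], [113, -296]]
... * rho(a) = [[0, 1], [-1, 1]]  ->  [[-1831, 1132], [296, -183]]
... * rho(c^-1) = [[-8, 3], [-3, 1]]  ->  [[11252, -4361], [-1819, 705]]
... * rho(b^-1) = [[1, 5], [1, 6]]  ->  [[6891, 30094], [-1114, -4865]]
... * rho(a) = [[0, 1], [-1, 1]]  ->  [[-30094, 36985], [4865, -5979]]
... * rho(a) = [[0, 1], [-1, 1]]  ->  [[-36985, 6891], [5979, -1114]]
... * rho(c) = [[1, -3], [3, -8]]  ->  [[-16312, 55827], [2637, -9025]]
tr = -16312 + -9025 = -25337

-25337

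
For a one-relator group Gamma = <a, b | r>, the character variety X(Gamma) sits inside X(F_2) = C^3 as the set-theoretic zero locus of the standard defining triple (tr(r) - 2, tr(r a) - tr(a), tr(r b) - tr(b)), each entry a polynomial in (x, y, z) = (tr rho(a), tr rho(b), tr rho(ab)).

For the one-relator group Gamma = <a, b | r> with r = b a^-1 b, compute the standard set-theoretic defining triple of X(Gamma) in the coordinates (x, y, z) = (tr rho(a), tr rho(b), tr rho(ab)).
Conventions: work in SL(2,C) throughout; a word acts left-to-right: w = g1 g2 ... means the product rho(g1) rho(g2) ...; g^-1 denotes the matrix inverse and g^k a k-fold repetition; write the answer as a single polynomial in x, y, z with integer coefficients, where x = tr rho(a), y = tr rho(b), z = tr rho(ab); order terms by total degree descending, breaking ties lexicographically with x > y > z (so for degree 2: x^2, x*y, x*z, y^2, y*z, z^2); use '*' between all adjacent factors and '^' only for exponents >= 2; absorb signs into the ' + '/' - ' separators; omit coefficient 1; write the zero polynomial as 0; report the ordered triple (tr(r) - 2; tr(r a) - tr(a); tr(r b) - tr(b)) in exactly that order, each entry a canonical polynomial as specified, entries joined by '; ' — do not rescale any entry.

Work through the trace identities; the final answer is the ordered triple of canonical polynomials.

x*y^2 - y*z - x - 2; x*y*z - x^2 - z^2 - x + 2; x*y^3 - y^2*z - 2*x*y - y + z

tr(b^2) = tr(b)*tr(b) - tr(1)   [square of b] = y^2 - 2
and tr(b^2 a) = tr(b)*tr(a b) - tr(a)   [square of b] = y*z - x
tr(b a^-1 b) = tr(b^2)*tr(a) - tr(b^2 a)   [inverse elimination on a] = x*y^2 - y*z - x
tr(b a b a) = tr(a b)*tr(a b) - tr(1)  (split on a) = z^2 - 2
next, tr(b a^-1 b a) = tr(b a b)*tr(a) - tr(b a b a)  (eliminate a^-1) = x*y*z - x^2 - z^2 + 2
and tr(b^3) = tr(b)*tr(b^2) - tr(b)  (reduce the b square) = y^3 - 3*y
and tr(b^3 a) = tr(b)*tr(b a b) - tr(b a)  (reduce the b square) = y^2*z - x*y - z
tr(b a^-1 b^2) = tr(b^3)*tr(a) - tr(b^3 a)  (eliminate a^-1) = x*y^3 - y^2*z - 2*x*y + z
assemble the triple (tr(r) - 2; tr(r a) - x; tr(r b) - y)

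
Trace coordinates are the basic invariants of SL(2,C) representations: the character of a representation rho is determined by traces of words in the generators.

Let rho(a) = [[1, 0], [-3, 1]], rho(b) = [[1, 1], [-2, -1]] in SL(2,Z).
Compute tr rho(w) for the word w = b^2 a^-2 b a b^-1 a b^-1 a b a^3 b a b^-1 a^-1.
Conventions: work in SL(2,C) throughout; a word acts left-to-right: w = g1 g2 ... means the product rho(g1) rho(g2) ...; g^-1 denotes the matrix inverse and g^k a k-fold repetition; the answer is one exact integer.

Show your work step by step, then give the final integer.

-5078

rho(b) = [[1, 1], [-2, -1]]
... * rho(b) = [[1, 1], [-2, -1]]  ->  [[-1, 0], [0, -1]]
... * rho(a^-1) = [[1, 0], [3, 1]]  ->  [[-1, 0], [-3, -1]]
... * rho(a^-1) = [[1, 0], [3, 1]]  ->  [[-1, 0], [-6, -1]]
... * rho(b) = [[1, 1], [-2, -1]]  ->  [[-1, -1], [-4, -5]]
... * rho(a) = [[1, 0], [-3, 1]]  ->  [[2, -1], [11, -5]]
... * rho(b^-1) = [[-1, -1], [2, 1]]  ->  [[-4, -3], [-21, -16]]
... * rho(a) = [[1, 0], [-3, 1]]  ->  [[5, -3], [27, -16]]
... * rho(b^-1) = [[-1, -1], [2, 1]]  ->  [[-11, -8], [-59, -43]]
... * rho(a) = [[1, 0], [-3, 1]]  ->  [[13, -8], [70, -43]]
... * rho(b) = [[1, 1], [-2, -1]]  ->  [[29, 21], [156, 113]]
... * rho(a) = [[1, 0], [-3, 1]]  ->  [[-34, 21], [-183, 113]]
... * rho(a) = [[1, 0], [-3, 1]]  ->  [[-97, 21], [-522, 113]]
... * rho(a) = [[1, 0], [-3, 1]]  ->  [[-160, 21], [-861, 113]]
... * rho(b) = [[1, 1], [-2, -1]]  ->  [[-202, -181], [-1087, -974]]
... * rho(a) = [[1, 0], [-3, 1]]  ->  [[341, -181], [1835, -974]]
... * rho(b^-1) = [[-1, -1], [2, 1]]  ->  [[-703, -522], [-3783, -2809]]
... * rho(a^-1) = [[1, 0], [3, 1]]  ->  [[-2269, -522], [-12210, -2809]]
tr = -2269 + -2809 = -5078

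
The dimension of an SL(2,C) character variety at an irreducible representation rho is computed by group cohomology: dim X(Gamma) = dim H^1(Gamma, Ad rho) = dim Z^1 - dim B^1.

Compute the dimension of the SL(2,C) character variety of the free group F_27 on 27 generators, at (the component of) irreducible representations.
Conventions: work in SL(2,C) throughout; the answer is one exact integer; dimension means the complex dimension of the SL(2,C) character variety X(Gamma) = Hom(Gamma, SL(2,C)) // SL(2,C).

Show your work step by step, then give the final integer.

Here Gamma is free of rank 27 — no relator constrains a cocycle.
So Z^1 = (sl_2)^27 in full: dim Z^1 = 81.
dim B^1 = 3: the coboundary map is injective because an irreducible image has centralizer 0 in sl_2.
dim X = dim H^1 = dim Z^1 - dim B^1 = 81 - 3 = 78.

78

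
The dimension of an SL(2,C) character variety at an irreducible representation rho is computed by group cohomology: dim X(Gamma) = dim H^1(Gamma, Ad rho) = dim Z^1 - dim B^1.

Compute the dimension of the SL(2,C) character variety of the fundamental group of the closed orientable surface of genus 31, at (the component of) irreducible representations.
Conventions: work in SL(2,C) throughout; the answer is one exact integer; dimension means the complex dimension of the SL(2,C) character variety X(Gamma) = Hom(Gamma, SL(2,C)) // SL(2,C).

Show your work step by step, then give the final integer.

180

The genus-31 surface group: 2g = 62 generators, one relator prod [a_i, b_i].
A cocycle assigns one sl_2 vector per generator subject to the relator condition d_2(z) = 0: dim of the unconstrained space is 3*2g = 186.
At an irreducible rho, H^2 = coker(d_2) vanishes (Poincare duality: H^2 is dual to H^0 = invariants = 0), so d_2 is surjective onto sl_2 and dim Z^1 = 186 - 3 = 183.
Coboundaries contribute dim B^1 = 3 (injective at irreducible rho).
dim X = dim H^1 = 183 - 3 = 180.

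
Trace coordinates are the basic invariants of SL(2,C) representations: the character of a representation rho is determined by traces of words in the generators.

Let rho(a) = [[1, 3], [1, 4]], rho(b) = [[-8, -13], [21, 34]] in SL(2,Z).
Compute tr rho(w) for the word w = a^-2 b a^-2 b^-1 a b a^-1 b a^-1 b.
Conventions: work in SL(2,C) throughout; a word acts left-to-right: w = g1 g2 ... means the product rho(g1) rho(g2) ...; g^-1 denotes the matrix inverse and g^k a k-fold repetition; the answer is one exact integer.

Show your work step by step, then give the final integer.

rho(a^-1) = [[4, -3], [-1, 1]]
... * rho(a^-1) = [[4, -3], [-1, 1]]  ->  [[19, -15], [-5, 4]]
... * rho(b) = [[-8, -13], [21, 34]]  ->  [[-467, -757], [124, 201]]
... * rho(a^-1) = [[4, -3], [-1, 1]]  ->  [[-1111, 644], [295, -171]]
... * rho(a^-1) = [[4, -3], [-1, 1]]  ->  [[-5088, 3977], [1351, -1056]]
... * rho(b^-1) = [[34, 13], [-21, -8]]  ->  [[-256509, -97960], [68110, 26011]]
... * rho(a) = [[1, 3], [1, 4]]  ->  [[-354469, -1161367], [94121, 308374]]
... * rho(b) = [[-8, -13], [21, 34]]  ->  [[-21552955, -34878381], [5722886, 9261143]]
... * rho(a^-1) = [[4, -3], [-1, 1]]  ->  [[-51333439, 29780484], [13630401, -7907515]]
... * rho(b) = [[-8, -13], [21, 34]]  ->  [[1036057676, 1679871163], [-275101023, -446050723]]
... * rho(a^-1) = [[4, -3], [-1, 1]]  ->  [[2464359541, -1428301865], [-654353369, 379252346]]
... * rho(b) = [[-8, -13], [21, 34]]  ->  [[-49709215493, -80598937443], [13199126218, 21401173561]]
tr = -49709215493 + 21401173561 = -28308041932

-28308041932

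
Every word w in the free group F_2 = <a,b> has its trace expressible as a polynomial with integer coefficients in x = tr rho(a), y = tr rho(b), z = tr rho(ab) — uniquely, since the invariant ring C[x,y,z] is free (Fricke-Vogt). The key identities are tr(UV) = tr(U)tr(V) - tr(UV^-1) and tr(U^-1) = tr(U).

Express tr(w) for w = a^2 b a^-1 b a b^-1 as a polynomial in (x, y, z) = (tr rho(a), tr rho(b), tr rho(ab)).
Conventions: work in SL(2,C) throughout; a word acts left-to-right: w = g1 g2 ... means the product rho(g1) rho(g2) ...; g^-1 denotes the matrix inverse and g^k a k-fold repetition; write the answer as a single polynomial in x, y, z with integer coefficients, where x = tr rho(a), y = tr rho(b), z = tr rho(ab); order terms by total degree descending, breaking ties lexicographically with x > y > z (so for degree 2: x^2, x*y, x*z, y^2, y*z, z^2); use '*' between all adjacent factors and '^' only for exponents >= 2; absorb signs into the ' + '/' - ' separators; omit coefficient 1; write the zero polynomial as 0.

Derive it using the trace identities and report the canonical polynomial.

trace(a^2 b) = trace(a) * trace(b a) - trace(b) = x*z - y
trace(a^2) = trace(a) * trace(a) - trace(1) = x^2 - 2
trace(a b^2 a) = trace(b) * trace(a^2 b) - trace(a^2) = x*y*z - x^2 - y^2 + 2
trace(a b^2) = trace(b) * trace(a b) - trace(a) = y*z - x
trace(a^2 b^2 a) = trace(a) * trace(a b^2 a) - trace(a b^2) = x^2*y*z - x^3 - x*y^2 - y*z + 3*x
trace(a b a b) = trace(b a) * trace(b a) - trace(1) = z^2 - 2
trace(b^2 a b a) = trace(b) * trace(a b a b) - trace(a b a) = y*z^2 - x*z - y
trace(b^2 a b) = trace(b) * trace(a b^2) - trace(a b) = y^2*z - x*y - z
trace(a^2 b^2 a b) = trace(a) * trace(b^2 a b a) - trace(b^2 a b) = x*y*z^2 - x^2*z - y^2*z + z
trace(b a b^-1 a^2 b) = trace(a^2 b^2 a) * trace(b) - trace(a^2 b^2 a b) = x^2*y^2*z - x^3*y - x*y^3 - x*y*z^2 + x^2*z + 3*x*y - z
trace(b a b a^2) = trace(a) * trace(b a b a) - trace(b a b) = x*z^2 - y*z - x
trace(a^2 b a b a) = trace(a) * trace(b a b a^2) - trace(b a b a) = x^2*z^2 - x*y*z - x^2 - z^2 + 2
trace(b a b a b a) = trace(b a b a) * trace(b a) - trace(a b) = z^3 - 3*z
trace(a^2 b a b a b) = trace(a) * trace(b a b a b a) - trace(b a b a b) = x*z^3 - y*z^2 - 2*x*z + y
trace(b a b^-1 a^2 b a) = trace(a^2 b a b a) * trace(b) - trace(a^2 b a b a b) = x^2*y*z^2 - x*y^2*z - x*z^3 - x^2*y + 2*x*z + y
trace(a^2 b a^-1 b a b^-1) = trace(b a b^-1 a^2 b) * trace(a) - trace(b a b^-1 a^2 b a) = x^3*y^2*z - x^4*y - x^2*y^3 - 2*x^2*y*z^2 + x^3*z + x*y^2*z + x*z^3 + 4*x^2*y - 3*x*z - y

x^3*y^2*z - x^4*y - x^2*y^3 - 2*x^2*y*z^2 + x^3*z + x*y^2*z + x*z^3 + 4*x^2*y - 3*x*z - y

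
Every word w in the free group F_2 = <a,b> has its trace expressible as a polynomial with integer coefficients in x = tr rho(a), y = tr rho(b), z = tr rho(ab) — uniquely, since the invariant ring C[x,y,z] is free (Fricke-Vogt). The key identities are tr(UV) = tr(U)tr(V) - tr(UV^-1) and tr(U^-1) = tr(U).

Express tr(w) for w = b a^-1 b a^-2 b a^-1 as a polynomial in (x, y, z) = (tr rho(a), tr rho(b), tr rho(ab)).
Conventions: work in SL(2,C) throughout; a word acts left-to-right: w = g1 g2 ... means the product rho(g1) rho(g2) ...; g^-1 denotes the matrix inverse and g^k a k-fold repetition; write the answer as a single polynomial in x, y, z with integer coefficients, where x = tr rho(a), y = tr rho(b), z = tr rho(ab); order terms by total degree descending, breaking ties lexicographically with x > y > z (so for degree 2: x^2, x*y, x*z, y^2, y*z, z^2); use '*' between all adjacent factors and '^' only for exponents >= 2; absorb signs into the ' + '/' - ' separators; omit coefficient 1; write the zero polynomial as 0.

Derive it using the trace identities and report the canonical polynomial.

tr(b^2) = tr(b) tr(b) - tr(1) = y^2 - 2
tr(b^3) = tr(b) tr(b^2) - tr(b) = y^3 - 3*y
tr(a b^2) = tr(b) tr(a b) - tr(a) = y*z - x
and tr(b^3 a) = tr(b) tr(a b^2) - tr(a b) = y^2*z - x*y - z
next, tr(b a^-1 b^2) = tr(b^3) tr(a) - tr(b^3 a) = x*y^3 - y^2*z - 2*x*y + z
tr(a b a b) = tr(b a) tr(b a) - tr(1) = z^2 - 2
tr(a b a) = tr(a) tr(b a) - tr(b) = x*z - y
and tr(b^2 a b a) = tr(b) tr(a b a b) - tr(a b a) = y*z^2 - x*z - y
tr(b a^-1 b^2 a) = tr(b^2 a b) tr(a) - tr(b^2 a b a) = x*y^2*z - x^2*y - y*z^2 + y
next, tr(b a^-1 b a^-1 b) = tr(b a^-1 b^2) tr(a) - tr(b a^-1 b^2 a) = x^2*y^3 - 2*x*y^2*z - x^2*y + y*z^2 + x*z - y
tr(b a b a b a) = tr(b a b a) tr(b a) - tr(a b) = z^3 - 3*z
tr(b a b a^-1 b a) = tr(b a b a b) tr(a) - tr(b a b a b a) = x*y*z^2 - x^2*z - z^3 - x*y + 3*z
and tr(b a^-1 b a^-1 b a) = tr(b a b a^-1 b) tr(a) - tr(b a b a^-1 b a) = x^2*y^2*z - x^3*y - 2*x*y*z^2 + x^2*z + z^3 + 2*x*y - 3*z
tr(b a^-1 b a^-1 b a^-1) = tr(b a^-1 b a^-1 b) tr(a) - tr(b a^-1 b a^-1 b a) = x^3*y^3 - 3*x^2*y^2*z + 3*x*y*z^2 - z^3 - 3*x*y + 3*z
tr(b a^-1 b a^-2 b a^-1) = tr(b a^-1 b a^-1 b a^-1) tr(a) - tr(b a^-1 b a^-1 b) = x^4*y^3 - 3*x^3*y^2*z - x^2*y^3 + 3*x^2*y*z^2 + 2*x*y^2*z - x*z^3 - 2*x^2*y - y*z^2 + 2*x*z + y

x^4*y^3 - 3*x^3*y^2*z - x^2*y^3 + 3*x^2*y*z^2 + 2*x*y^2*z - x*z^3 - 2*x^2*y - y*z^2 + 2*x*z + y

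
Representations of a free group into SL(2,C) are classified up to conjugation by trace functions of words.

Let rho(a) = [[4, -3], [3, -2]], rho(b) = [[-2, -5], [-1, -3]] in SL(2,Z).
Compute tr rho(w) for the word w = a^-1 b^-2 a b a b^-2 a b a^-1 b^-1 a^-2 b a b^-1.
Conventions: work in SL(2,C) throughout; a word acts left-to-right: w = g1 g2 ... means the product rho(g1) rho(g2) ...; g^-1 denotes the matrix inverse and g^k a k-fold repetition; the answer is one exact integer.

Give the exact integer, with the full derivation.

394836739

rho(a^-1) = [[-2, 3], [-3, 4]]
... * rho(b^-1) = [[-3, 5], [1, -2]]  ->  [[9, -16], [13, -23]]
... * rho(b^-1) = [[-3, 5], [1, -2]]  ->  [[-43, 77], [-62, 111]]
... * rho(a) = [[4, -3], [3, -2]]  ->  [[59, -25], [85, -36]]
... * rho(b) = [[-2, -5], [-1, -3]]  ->  [[-93, -220], [-134, -317]]
... * rho(a) = [[4, -3], [3, -2]]  ->  [[-1032, 719], [-1487, 1036]]
... * rho(b^-1) = [[-3, 5], [1, -2]]  ->  [[3815, -6598], [5497, -9507]]
... * rho(b^-1) = [[-3, 5], [1, -2]]  ->  [[-18043, 32271], [-25998, 46499]]
... * rho(a) = [[4, -3], [3, -2]]  ->  [[24641, -10413], [35505, -15004]]
... * rho(b) = [[-2, -5], [-1, -3]]  ->  [[-38869, -91966], [-56006, -132513]]
... * rho(a^-1) = [[-2, 3], [-3, 4]]  ->  [[353636, -484471], [509551, -698070]]
... * rho(b^-1) = [[-3, 5], [1, -2]]  ->  [[-1545379, 2737122], [-2226723, 3943895]]
... * rho(a^-1) = [[-2, 3], [-3, 4]]  ->  [[-5120608, 6312351], [-7378239, 9095411]]
... * rho(a^-1) = [[-2, 3], [-3, 4]]  ->  [[-8695837, 9887580], [-12529755, 14246927]]
... * rho(b) = [[-2, -5], [-1, -3]]  ->  [[7504094, 13816445], [10812583, 19907994]]
... * rho(a) = [[4, -3], [3, -2]]  ->  [[71465711, -50145172], [102974314, -72253737]]
... * rho(b^-1) = [[-3, 5], [1, -2]]  ->  [[-264542305, 457618899], [-381176679, 659379044]]
tr = -264542305 + 659379044 = 394836739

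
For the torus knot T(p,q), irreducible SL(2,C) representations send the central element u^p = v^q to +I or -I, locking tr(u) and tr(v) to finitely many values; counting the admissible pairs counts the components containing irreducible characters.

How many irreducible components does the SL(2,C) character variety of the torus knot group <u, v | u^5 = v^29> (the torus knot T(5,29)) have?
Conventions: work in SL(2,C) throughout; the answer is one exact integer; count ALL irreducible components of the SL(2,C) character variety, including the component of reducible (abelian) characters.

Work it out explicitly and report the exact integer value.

In the torus knot group T(5,29), u^5 = v^29 is central, so an irreducible representation sends it to +I or -I (Schur).
This locks tr(u) to 2*cos(pi*alpha/5), alpha in 1..4, and tr(v) to 2*cos(pi*beta/29), beta in 1..28, on each component of irreducible characters.
u^5 = (-1)^alpha I and v^29 = (-1)^beta I must agree, so alpha and beta have equal parity.
Enumerate parity-matched pairs: 2*14 odd-odd plus 2*14 even-even gives 56.
Total: 56 irreducible-character components + 1 reducible (abelian) component = 57.

57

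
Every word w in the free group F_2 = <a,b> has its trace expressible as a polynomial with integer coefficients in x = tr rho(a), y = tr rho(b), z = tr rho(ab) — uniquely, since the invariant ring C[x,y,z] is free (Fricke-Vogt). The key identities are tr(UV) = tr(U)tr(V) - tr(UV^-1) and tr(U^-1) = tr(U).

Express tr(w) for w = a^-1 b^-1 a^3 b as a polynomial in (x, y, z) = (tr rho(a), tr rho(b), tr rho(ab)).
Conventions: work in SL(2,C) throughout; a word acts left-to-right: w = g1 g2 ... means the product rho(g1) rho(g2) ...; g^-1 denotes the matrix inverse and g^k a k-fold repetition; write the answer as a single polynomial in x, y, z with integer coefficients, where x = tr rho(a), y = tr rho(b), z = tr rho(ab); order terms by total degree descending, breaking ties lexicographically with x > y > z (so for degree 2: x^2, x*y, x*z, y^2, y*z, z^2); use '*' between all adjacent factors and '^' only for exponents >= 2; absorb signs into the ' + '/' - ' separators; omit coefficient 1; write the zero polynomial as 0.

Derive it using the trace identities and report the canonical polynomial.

-x^3*y*z + x^4 + x^2*y^2 + x^2*z^2 + x*y*z - 4*x^2 - y^2 - z^2 + 2

use: tr(a^2 b) = tr(a)*tr(b a) - tr(b)   [square of a] = x*z - y
apply: tr(a^2) = tr(a)*tr(a) - tr(1)   [square of a] = x^2 - 2
tr(b^2 a^2) = tr(b)*tr(a^2 b) - tr(a^2)   [square of b] = x*y*z - x^2 - y^2 + 2
use: tr(b^2 a) = tr(b)*tr(a b) - tr(a)   [square of b] = y*z - x
apply: tr(b a^3 b) = tr(a)*tr(b^2 a^2) - tr(b^2 a)   [square of a] = x^2*y*z - x^3 - x*y^2 - y*z + 3*x
apply: tr(b a b a) = tr(b a)*tr(b a) - tr(1)   [split at a repeated b] = z^2 - 2
apply: tr(a b a b a) = tr(a)*tr(b a b a) - tr(b a b)   [square of a] = x*z^2 - y*z - x
tr(b a^3 b a) = tr(a)*tr(a b a b a) - tr(a b a b)   [square of a] = x^2*z^2 - x*y*z - x^2 - z^2 + 2
tr(a^3 b a^-1 b) = tr(b a^3 b)*tr(a) - tr(b a^3 b a)   [inverse elimination on a] = x^3*y*z - x^4 - x^2*y^2 - x^2*z^2 + 4*x^2 + z^2 - 2
tr(a^-1 b^-1 a^3 b) = tr(a^3 b a^-1)*tr(b) - tr(a^3 b a^-1 b)   [inverse elimination on b] = -x^3*y*z + x^4 + x^2*y^2 + x^2*z^2 + x*y*z - 4*x^2 - y^2 - z^2 + 2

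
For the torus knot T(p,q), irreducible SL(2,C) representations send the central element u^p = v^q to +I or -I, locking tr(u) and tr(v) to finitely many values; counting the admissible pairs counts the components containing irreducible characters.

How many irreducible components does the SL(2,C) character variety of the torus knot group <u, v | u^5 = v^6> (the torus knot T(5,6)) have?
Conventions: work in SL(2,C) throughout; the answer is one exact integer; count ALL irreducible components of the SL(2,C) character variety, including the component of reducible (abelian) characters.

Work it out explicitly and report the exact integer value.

Gamma = < u, v | u^5 = v^6 > (torus knot T(5,6)); the central element u^5 = v^6 acts as +I or -I in any irreducible SL(2,C) representation.
This locks tr(u) to 2*cos(pi*alpha/5), alpha in 1..4, and tr(v) to 2*cos(pi*beta/6), beta in 1..5, on each component of irreducible characters.
The two central values (-1)^alpha I and (-1)^beta I must be the same matrix, so alpha and beta share a parity.
count pairs: odd alpha (2 choices) x odd beta (3), plus even alpha (2) x even beta (2): 2*3 + 2*2 = 10.
That is 10 components of irreducible characters, and with the reducible (abelian) component the total is 11.

11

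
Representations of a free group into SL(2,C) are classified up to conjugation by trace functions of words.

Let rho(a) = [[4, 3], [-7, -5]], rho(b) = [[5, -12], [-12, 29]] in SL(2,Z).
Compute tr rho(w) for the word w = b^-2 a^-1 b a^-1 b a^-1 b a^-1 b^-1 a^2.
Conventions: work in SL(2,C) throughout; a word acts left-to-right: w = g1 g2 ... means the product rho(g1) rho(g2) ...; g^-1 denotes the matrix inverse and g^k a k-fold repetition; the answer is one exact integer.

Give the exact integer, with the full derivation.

21582337391

rho(b^-1) = [[29, 12], [12, 5]]
... * rho(b^-1) = [[29, 12], [12, 5]]  ->  [[985, 408], [408, 169]]
... * rho(a^-1) = [[-5, -3], [7, 4]]  ->  [[-2069, -1323], [-857, -548]]
... * rho(b) = [[5, -12], [-12, 29]]  ->  [[5531, -13539], [2291, -5608]]
... * rho(a^-1) = [[-5, -3], [7, 4]]  ->  [[-122428, -70749], [-50711, -29305]]
... * rho(b) = [[5, -12], [-12, 29]]  ->  [[236848, -582585], [98105, -241313]]
... * rho(a^-1) = [[-5, -3], [7, 4]]  ->  [[-5262335, -3040884], [-2179716, -1259567]]
... * rho(b) = [[5, -12], [-12, 29]]  ->  [[10178933, -25037616], [4216224, -10370851]]
... * rho(a^-1) = [[-5, -3], [7, 4]]  ->  [[-226157977, -130687263], [-93677077, -54132076]]
... * rho(b^-1) = [[29, 12], [12, 5]]  ->  [[-8126828489, -3367332039], [-3366220145, -1394785304]]
... * rho(a) = [[4, 3], [-7, -5]]  ->  [[-8935989683, -7543825272], [-3701383452, -3124733915]]
... * rho(a) = [[4, 3], [-7, -5]]  ->  [[17062818172, 10911157311], [7067603597, 4519519219]]
tr = 17062818172 + 4519519219 = 21582337391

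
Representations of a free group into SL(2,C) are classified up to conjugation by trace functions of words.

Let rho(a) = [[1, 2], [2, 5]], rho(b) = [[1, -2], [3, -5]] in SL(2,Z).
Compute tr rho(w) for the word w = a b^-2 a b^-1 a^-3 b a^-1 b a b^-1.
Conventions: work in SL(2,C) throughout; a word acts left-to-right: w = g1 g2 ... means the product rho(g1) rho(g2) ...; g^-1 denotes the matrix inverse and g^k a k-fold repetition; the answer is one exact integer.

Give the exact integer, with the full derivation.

1178

rho(a) = [[1, 2], [2, 5]]
... * rho(b^-1) = [[-5, 2], [-3, 1]]  ->  [[-11, 4], [-25, 9]]
... * rho(b^-1) = [[-5, 2], [-3, 1]]  ->  [[43, -18], [98, -41]]
... * rho(a) = [[1, 2], [2, 5]]  ->  [[7, -4], [16, -9]]
... * rho(b^-1) = [[-5, 2], [-3, 1]]  ->  [[-23, 10], [-53, 23]]
... * rho(a^-1) = [[5, -2], [-2, 1]]  ->  [[-135, 56], [-311, 129]]
... * rho(a^-1) = [[5, -2], [-2, 1]]  ->  [[-787, 326], [-1813, 751]]
... * rho(a^-1) = [[5, -2], [-2, 1]]  ->  [[-4587, 1900], [-10567, 4377]]
... * rho(b) = [[1, -2], [3, -5]]  ->  [[1113, -326], [2564, -751]]
... * rho(a^-1) = [[5, -2], [-2, 1]]  ->  [[6217, -2552], [14322, -5879]]
... * rho(b) = [[1, -2], [3, -5]]  ->  [[-1439, 326], [-3315, 751]]
... * rho(a) = [[1, 2], [2, 5]]  ->  [[-787, -1248], [-1813, -2875]]
... * rho(b^-1) = [[-5, 2], [-3, 1]]  ->  [[7679, -2822], [17690, -6501]]
tr = 7679 + -6501 = 1178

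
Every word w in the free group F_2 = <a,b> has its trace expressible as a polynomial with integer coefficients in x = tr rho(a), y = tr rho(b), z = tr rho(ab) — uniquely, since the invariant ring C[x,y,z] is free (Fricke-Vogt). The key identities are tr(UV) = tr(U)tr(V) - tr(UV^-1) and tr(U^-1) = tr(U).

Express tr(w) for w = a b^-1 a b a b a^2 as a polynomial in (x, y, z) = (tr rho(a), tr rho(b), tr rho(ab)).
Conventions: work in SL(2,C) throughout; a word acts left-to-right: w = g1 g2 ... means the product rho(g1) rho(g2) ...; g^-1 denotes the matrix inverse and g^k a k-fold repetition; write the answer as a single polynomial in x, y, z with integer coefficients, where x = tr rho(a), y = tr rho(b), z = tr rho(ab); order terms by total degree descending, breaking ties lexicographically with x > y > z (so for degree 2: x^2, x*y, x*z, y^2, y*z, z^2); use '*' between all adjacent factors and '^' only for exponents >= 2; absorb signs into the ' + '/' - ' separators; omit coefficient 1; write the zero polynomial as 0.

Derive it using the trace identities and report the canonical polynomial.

trace(b a b a) = trace(a b) trace(a b) - trace(1) = z^2 - 2
and trace(b a b) = trace(b) trace(a b) - trace(a) = y*z - x
trace(b a b a^2) = trace(a) trace(b a b a) - trace(b a b) = x*z^2 - y*z - x
trace(a b a b a^2) = trace(a) trace(b a b a^2) - trace(b a b a) = x^2*z^2 - x*y*z - x^2 - z^2 + 2
and trace(a b a b a^3) = trace(a) trace(a b a b a^2) - trace(a b a b a) = x^3*z^2 - x^2*y*z - x^3 - 2*x*z^2 + y*z + 3*x
trace(b a b a b a) = trace(a b a b) trace(a b) - trace(b a) = z^3 - 3*z
next, trace(a b a) = trace(a) trace(b a) - trace(b) = x*z - y
next, trace(b a b a b) = trace(b) trace(a b a b) - trace(a b a) = y*z^2 - x*z - y
trace(a b a b a b a) = trace(a) trace(b a b a b a) - trace(b a b a b) = x*z^3 - y*z^2 - 2*x*z + y
and trace(a b a b a^3 b) = trace(a) trace(a b a b a b a) - trace(a b a b a b) = x^2*z^3 - x*y*z^2 - 2*x^2*z - z^3 + x*y + 3*z
and trace(a b^-1 a b a b a^2) = trace(a b a b a^3) trace(b) - trace(a b a b a^3 b) = x^3*y*z^2 - x^2*y^2*z - x^2*z^3 - x^3*y - x*y*z^2 + 2*x^2*z + y^2*z + z^3 + 2*x*y - 3*z

x^3*y*z^2 - x^2*y^2*z - x^2*z^3 - x^3*y - x*y*z^2 + 2*x^2*z + y^2*z + z^3 + 2*x*y - 3*z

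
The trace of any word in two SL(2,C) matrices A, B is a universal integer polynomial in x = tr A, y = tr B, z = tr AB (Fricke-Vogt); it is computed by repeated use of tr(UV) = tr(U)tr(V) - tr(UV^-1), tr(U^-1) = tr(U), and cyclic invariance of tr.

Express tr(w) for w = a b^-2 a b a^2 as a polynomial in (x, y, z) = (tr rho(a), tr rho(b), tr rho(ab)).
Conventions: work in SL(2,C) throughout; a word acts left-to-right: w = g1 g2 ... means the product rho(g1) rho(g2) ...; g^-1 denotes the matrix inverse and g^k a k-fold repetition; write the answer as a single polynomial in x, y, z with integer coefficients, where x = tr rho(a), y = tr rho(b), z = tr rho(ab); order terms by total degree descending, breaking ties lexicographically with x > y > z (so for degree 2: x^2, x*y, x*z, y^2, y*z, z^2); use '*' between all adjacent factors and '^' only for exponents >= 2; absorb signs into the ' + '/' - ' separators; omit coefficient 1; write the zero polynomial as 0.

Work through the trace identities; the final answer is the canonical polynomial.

trace(b a^2) = trace(a)*trace(b a) - trace(b)   [square of a] = x*z - y
trace(b a^3) = trace(a)*trace(b a^2) - trace(b a)   [square of a] = x^2*z - x*y - z
so trace(a b a^3) = trace(a)*trace(b a^3) - trace(b a^2)   [square of a] = x^3*z - x^2*y - 2*x*z + y
trace(b a b a) = trace(b a)*trace(b a) - trace(1)   [split at a repeated b] = z^2 - 2
trace(b a b) = trace(b)*trace(a b) - trace(a)   [square of b] = y*z - x
trace(a b a b a) = trace(a)*trace(b a b a) - trace(b a b)   [square of a] = x*z^2 - y*z - x
trace(a b a^3 b) = trace(a)*trace(a b a b a) - trace(a b a b)   [square of a] = x^2*z^2 - x*y*z - x^2 - z^2 + 2
so trace(a b a^3 b^-1) = trace(a b a^3)*trace(b) - trace(a b a^3 b)   [inverse elimination on b] = x^3*y*z - x^2*y^2 - x^2*z^2 - x*y*z + x^2 + y^2 + z^2 - 2
trace(a b^-2 a b a^2) = trace(a b a^3 b^-1)*trace(b) - trace(a b a^3)   [inverse elimination on b] = x^3*y^2*z - x^2*y^3 - x^2*y*z^2 - x^3*z - x*y^2*z + 2*x^2*y + y^3 + y*z^2 + 2*x*z - 3*y

x^3*y^2*z - x^2*y^3 - x^2*y*z^2 - x^3*z - x*y^2*z + 2*x^2*y + y^3 + y*z^2 + 2*x*z - 3*y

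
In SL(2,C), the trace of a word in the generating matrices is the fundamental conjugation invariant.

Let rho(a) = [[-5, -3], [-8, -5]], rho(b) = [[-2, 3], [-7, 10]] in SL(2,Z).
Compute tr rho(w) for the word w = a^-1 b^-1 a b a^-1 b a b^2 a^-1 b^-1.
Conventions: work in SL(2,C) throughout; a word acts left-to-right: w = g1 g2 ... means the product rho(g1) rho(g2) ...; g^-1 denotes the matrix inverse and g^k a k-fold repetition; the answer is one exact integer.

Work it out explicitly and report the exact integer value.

rho(a^-1) = [[-5, 3], [8, -5]]
... * rho(b^-1) = [[10, -3], [7, -2]]  ->  [[-29, 9], [45, -14]]
... * rho(a) = [[-5, -3], [-8, -5]]  ->  [[73, 42], [-113, -65]]
... * rho(b) = [[-2, 3], [-7, 10]]  ->  [[-440, 639], [681, -989]]
... * rho(a^-1) = [[-5, 3], [8, -5]]  ->  [[7312, -4515], [-11317, 6988]]
... * rho(b) = [[-2, 3], [-7, 10]]  ->  [[16981, -23214], [-26282, 35929]]
... * rho(a) = [[-5, -3], [-8, -5]]  ->  [[100807, 65127], [-156022, -100799]]
... * rho(b) = [[-2, 3], [-7, 10]]  ->  [[-657503, 953691], [1017637, -1476056]]
... * rho(b) = [[-2, 3], [-7, 10]]  ->  [[-5360831, 7564401], [8297118, -11707649]]
... * rho(a^-1) = [[-5, 3], [8, -5]]  ->  [[87319363, -53904498], [-135146782, 83429599]]
... * rho(b^-1) = [[10, -3], [7, -2]]  ->  [[495862144, -154149093], [-767460627, 238581148]]
tr = 495862144 + 238581148 = 734443292

734443292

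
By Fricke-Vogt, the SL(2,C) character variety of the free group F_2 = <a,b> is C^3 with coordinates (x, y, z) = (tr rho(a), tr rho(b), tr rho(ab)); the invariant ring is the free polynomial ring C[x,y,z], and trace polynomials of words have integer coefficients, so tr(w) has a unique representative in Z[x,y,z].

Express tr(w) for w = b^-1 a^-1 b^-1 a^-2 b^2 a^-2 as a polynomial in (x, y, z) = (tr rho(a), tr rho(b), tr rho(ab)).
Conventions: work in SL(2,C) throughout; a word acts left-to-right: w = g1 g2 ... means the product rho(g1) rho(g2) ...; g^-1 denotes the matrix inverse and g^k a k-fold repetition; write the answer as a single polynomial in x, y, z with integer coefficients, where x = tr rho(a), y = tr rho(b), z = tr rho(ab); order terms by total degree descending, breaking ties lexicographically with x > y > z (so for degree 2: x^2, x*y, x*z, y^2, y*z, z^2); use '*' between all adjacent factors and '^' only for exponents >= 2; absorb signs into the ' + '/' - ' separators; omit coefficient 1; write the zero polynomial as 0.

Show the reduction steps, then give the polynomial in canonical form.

tr(b^2) = tr(b) tr(b) - tr(1)   [square of b] = y^2 - 2
tr(b^2 a) = tr(b) tr(a b) - tr(a)   [square of b] = y*z - x
tr(a^-1 b^2) = tr(b^2) tr(a) - tr(b^2 a)   [inverse elimination on a] = x*y^2 - y*z - x
tr(a^-1 b^2 a^-1) = tr(a^-1 b^2) tr(a) - tr(a^-1 b^2 a)   [inverse elimination on a] = x^2*y^2 - x*y*z - x^2 - y^2 + 2
tr(a^-1 b^2 a^-2) = tr(a^-1 b^2 a^-1) tr(a) - tr(a^-1 b^2)   [inverse elimination on a] = x^3*y^2 - x^2*y*z - x^3 - 2*x*y^2 + y*z + 3*x
tr(b^3) = tr(b) tr(b^2) - tr(b)   [square of b] = y^3 - 3*y
tr(b^3 a) = tr(b) tr(a b^2) - tr(a b)   [square of b] = y^2*z - x*y - z
tr(a^-1 b^3) = tr(b^3) tr(a) - tr(b^3 a)   [inverse elimination on a] = x*y^3 - y^2*z - 2*x*y + z
tr(b^2 a^-2 b) = tr(a^-1 b^3) tr(a) - tr(a^-1 b^3 a)   [inverse elimination on a] = x^2*y^3 - x*y^2*z - 2*x^2*y - y^3 + x*z + 3*y
tr(a b a b) = tr(a b) tr(a b) - tr(1)   [split at a repeated a] = z^2 - 2
tr(a b a) = tr(a) tr(b a) - tr(b)   [square of a] = x*z - y
tr(b a b^2 a) = tr(b) tr(a b a b) - tr(a b a)   [square of b] = y*z^2 - x*z - y
tr(a^-1 b a b^2) = tr(b a b^2) tr(a) - tr(b a b^2 a)   [inverse elimination on a] = x*y^2*z - x^2*y - y*z^2 + y
tr(b^2 a^-2 b a) = tr(a^-1 b a b^2) tr(a) - tr(a^-1 b a b^2 a)   [inverse elimination on a] = x^2*y^2*z - x^3*y - x*y*z^2 - y^2*z + 2*x*y + z
tr(a^-1 b^2 a^-2 b) = tr(b^2 a^-2 b) tr(a) - tr(b^2 a^-2 b a)   [inverse elimination on a] = x^3*y^3 - 2*x^2*y^2*z - x^3*y - x*y^3 + x*y*z^2 + x^2*z + y^2*z + x*y - z
tr(a^-1 b^-1 a^-1 b^2 a^-1) = tr(a^-1 b^2 a^-2) tr(b) - tr(a^-1 b^2 a^-2 b)   [inverse elimination on b] = x^2*y^2*z - x*y^3 - x*y*z^2 - x^2*z + 2*x*y + z
tr(b a^-1 b a) = tr(b a b) tr(a) - tr(b a b a)   [inverse elimination on a] = x*y*z - x^2 - z^2 + 2
tr(b a^-1 b a^-1) = tr(b a^-1 b) tr(a) - tr(b a^-1 b a)   [inverse elimination on a] = x^2*y^2 - 2*x*y*z + z^2 - 2
tr(a^2) = tr(a) tr(a) - tr(1)   [square of a] = x^2 - 2
tr(b a^2 b) = tr(b) tr(a^2 b) - tr(a^2)   [square of b] = x*y*z - x^2 - y^2 + 2
tr(a b^3 a) = tr(b) tr(b a^2 b) - tr(b a^2)   [square of b] = x*y^2*z - x^2*y - y^3 - x*z + 3*y
tr(a b^3 a b) = tr(b) tr(b a b a b) - tr(b a b a)   [square of b] = y^2*z^2 - x*y*z - y^2 - z^2 + 2
tr(b^-1 a b^3 a) = tr(a b^3 a) tr(b) - tr(a b^3 a b)   [inverse elimination on b] = x*y^3*z - x^2*y^2 - y^4 - y^2*z^2 + 4*y^2 + z^2 - 2
tr(b a^-1 b^-1 a b^2) = tr(b^-1 a b^3) tr(a) - tr(b^-1 a b^3 a)   [inverse elimination on a] = -x*y^3*z + x^2*y^2 + y^4 + y^2*z^2 + x*y*z - x^2 - 4*y^2 - z^2 + 2
tr(a b^2 a b a) = tr(a) tr(b^2 a b a) - tr(b^2 a b)   [square of a] = x*y*z^2 - x^2*z - y^2*z + z
tr(a b a b a b) = tr(a b) tr(a b a b) - tr(a^-1 b^-1)   [split at a repeated a] = z^3 - 3*z
tr(a b a b a) = tr(a) tr(b a b a) - tr(b a b)   [square of a] = x*z^2 - y*z - x
tr(a b^2 a b a b) = tr(b) tr(a b a b a b) - tr(a b a b a)   [square of b] = y*z^3 - x*z^2 - 2*y*z + x
tr(b^-1 a b^2 a b a) = tr(a b^2 a b a) tr(b) - tr(a b^2 a b a b)   [inverse elimination on b] = x*y^2*z^2 - x^2*y*z - y^3*z - y*z^3 + x*z^2 + 3*y*z - x
tr(b a^-1 b^-1 a b^2 a) = tr(b^-1 a b^2 a b) tr(a) - tr(b^-1 a b^2 a b a)   [inverse elimination on a] = -x*y^2*z^2 + 2*x^2*y*z + y^3*z + y*z^3 - x^3 - x*y^2 - x*z^2 - 3*y*z + 3*x
tr(b^2 a^-1 b a^-1 b^-1 a) = tr(b a^-1 b^-1 a b^2) tr(a) - tr(b a^-1 b^-1 a b^2 a)   [inverse elimination on a] = -x^2*y^3*z + x^3*y^2 + x*y^4 + 2*x*y^2*z^2 - x^2*y*z - y^3*z - y*z^3 - 3*x*y^2 + 3*y*z - x
tr(a^-1 b^-1 a^-1 b^2 a^-1 b) = tr(b^2 a^-1 b a^-1 b^-1) tr(a) - tr(b^2 a^-1 b a^-1 b^-1 a)   [inverse elimination on a] = x^2*y^3*z - x*y^4 - 2*x*y^2*z^2 - x^2*y*z + y^3*z + y*z^3 + 3*x*y^2 + x*z^2 - 3*y*z - x
tr(b^-1 a^-1 b^-1 a^-1 b^2 a^-1) = tr(a^-1 b^-1 a^-1 b^2 a^-1) tr(b) - tr(a^-1 b^-1 a^-1 b^2 a^-1 b)   [inverse elimination on b] = x*y^2*z^2 - y^3*z - y*z^3 - x*y^2 - x*z^2 + 4*y*z + x
tr(b a b^-1 a) = tr(a b a) tr(b) - tr(a b a b)   [inverse elimination on b] = x*y*z - y^2 - z^2 + 2
tr(b^-1 a^-1 b a) = tr(b a b^-1) tr(a) - tr(b a b^-1 a)   [inverse elimination on a] = -x*y*z + x^2 + y^2 + z^2 - 2
tr(a^-1 b^-1 a^-1 b) = tr(b^-1 a^-1 b) tr(a) - tr(b^-1 a^-1 b a)   [inverse elimination on a] = x*y*z - y^2 - z^2 + 2
tr(a^-1 b^2 a^-2 b^-1 a^-1 b^-1) = tr(b^-1 a^-1 b^-1 a^-1 b^2 a^-1) tr(a) - tr(b^-1 a^-1 b^-1 a^-1 b^2)   [inverse elimination on a] = x^2*y^2*z^2 - x*y^3*z - x*y*z^3 - x^2*y^2 - x^2*z^2 + 3*x*y*z + x^2 + y^2 + z^2 - 2
tr(b a^-2 b^-1 a) = tr(b^-1 a b a^-1) tr(a) - tr(b^-1 a b)   [inverse elimination on a] = -x^2*y*z + x^3 + x*y^2 + x*z^2 - 3*x
tr(b a^-2 b^-1 a^-1) = tr(b a^-2 b^-1) tr(a) - tr(b a^-2 b^-1 a)   [inverse elimination on a] = x^2*y*z - x*y^2 - x*z^2 + x
tr(b^-1 a^-1 b^-1 a^-2 b^2 a^-2) = tr(a^-1 b^2 a^-2 b^-1 a^-1 b^-1) tr(a) - tr(a^-1 b^2 a^-2 b^-1 a^-1 b^-1 a)   [inverse elimination on a] = x^3*y^2*z^2 - x^2*y^3*z - x^2*y*z^3 - x^3*y^2 - x^3*z^2 + 2*x^2*y*z + x^3 + 2*x*y^2 + 2*x*z^2 - 3*x

x^3*y^2*z^2 - x^2*y^3*z - x^2*y*z^3 - x^3*y^2 - x^3*z^2 + 2*x^2*y*z + x^3 + 2*x*y^2 + 2*x*z^2 - 3*x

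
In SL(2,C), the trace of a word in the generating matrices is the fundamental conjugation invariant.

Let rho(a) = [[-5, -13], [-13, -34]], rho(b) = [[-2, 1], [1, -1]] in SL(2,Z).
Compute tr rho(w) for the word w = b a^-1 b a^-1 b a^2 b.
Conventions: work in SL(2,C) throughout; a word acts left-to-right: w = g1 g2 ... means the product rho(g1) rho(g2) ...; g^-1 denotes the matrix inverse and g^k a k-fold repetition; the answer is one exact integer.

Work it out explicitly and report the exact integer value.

rho(b) = [[-2, 1], [1, -1]]
... * rho(a^-1) = [[-34, 13], [13, -5]]  ->  [[81, -31], [-47, 18]]
... * rho(b) = [[-2, 1], [1, -1]]  ->  [[-193, 112], [112, -65]]
... * rho(a^-1) = [[-34, 13], [13, -5]]  ->  [[8018, -3069], [-4653, 1781]]
... * rho(b) = [[-2, 1], [1, -1]]  ->  [[-19105, 11087], [11087, -6434]]
... * rho(a) = [[-5, -13], [-13, -34]]  ->  [[-48606, -128593], [28207, 74625]]
... * rho(a) = [[-5, -13], [-13, -34]]  ->  [[1914739, 5004040], [-1111160, -2903941]]
... * rho(b) = [[-2, 1], [1, -1]]  ->  [[1174562, -3089301], [-681621, 1792781]]
tr = 1174562 + 1792781 = 2967343

2967343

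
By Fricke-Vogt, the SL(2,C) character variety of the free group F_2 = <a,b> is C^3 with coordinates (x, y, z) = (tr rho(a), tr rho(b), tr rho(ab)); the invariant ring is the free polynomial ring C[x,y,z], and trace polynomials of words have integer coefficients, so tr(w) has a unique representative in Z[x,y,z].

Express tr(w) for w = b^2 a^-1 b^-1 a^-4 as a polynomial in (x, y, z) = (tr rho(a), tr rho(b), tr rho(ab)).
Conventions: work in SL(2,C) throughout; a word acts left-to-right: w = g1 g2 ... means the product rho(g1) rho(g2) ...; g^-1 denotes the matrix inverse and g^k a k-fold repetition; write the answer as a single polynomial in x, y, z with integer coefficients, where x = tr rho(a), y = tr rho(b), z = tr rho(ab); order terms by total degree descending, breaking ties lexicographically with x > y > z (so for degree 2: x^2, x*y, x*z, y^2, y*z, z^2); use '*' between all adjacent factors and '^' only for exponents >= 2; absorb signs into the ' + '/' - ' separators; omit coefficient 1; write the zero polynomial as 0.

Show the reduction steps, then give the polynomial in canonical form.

use: tr(b^2) = tr(b)*tr(b) - tr(1)   [square of b] = y^2 - 2
tr(b^2 a) = tr(b)*tr(a b) - tr(a)   [square of b] = y*z - x
apply: tr(b^2 a^-1) = tr(b^2)*tr(a) - tr(b^2 a)   [inverse elimination on a] = x*y^2 - y*z - x
apply: tr(a^-1 b^2 a^-1) = tr(b^2 a^-1)*tr(a) - tr(b^2)   [inverse elimination on a] = x^2*y^2 - x*y*z - x^2 - y^2 + 2
apply: tr(a^-2 b^2 a^-1) = tr(a^-1 b^2 a^-1)*tr(a) - tr(a^-1 b^2)   [inverse elimination on a] = x^3*y^2 - x^2*y*z - x^3 - 2*x*y^2 + y*z + 3*x
tr(b^3) = tr(b)*tr(b^2) - tr(b)   [square of b] = y^3 - 3*y
tr(b^3 a) = tr(b)*tr(a b^2) - tr(a b)   [square of b] = y^2*z - x*y - z
tr(b a^-1 b^2) = tr(b^3)*tr(a) - tr(b^3 a)   [inverse elimination on a] = x*y^3 - y^2*z - 2*x*y + z
apply: tr(a b a b) = tr(a b)*tr(a b) - tr(1)   [split at a repeated a] = z^2 - 2
use: tr(a b a) = tr(a)*tr(b a) - tr(b)   [square of a] = x*z - y
use: tr(b^2 a b a) = tr(b)*tr(a b a b) - tr(a b a)   [square of b] = y*z^2 - x*z - y
apply: tr(b a^-1 b^2 a) = tr(b^2 a b)*tr(a) - tr(b^2 a b a)   [inverse elimination on a] = x*y^2*z - x^2*y - y*z^2 + y
tr(b^2 a^-1 b a^-1) = tr(b a^-1 b^2)*tr(a) - tr(b a^-1 b^2 a)   [inverse elimination on a] = x^2*y^3 - 2*x*y^2*z - x^2*y + y*z^2 + x*z - y
use: tr(a^-2 b^2 a^-1 b) = tr(b^2 a^-1 b a^-1)*tr(a) - tr(b^2 a^-1 b)   [inverse elimination on a] = x^3*y^3 - 2*x^2*y^2*z - x^3*y - x*y^3 + x*y*z^2 + x^2*z + y^2*z + x*y - z
apply: tr(b^2 a^-1 b^-1 a^-2) = tr(a^-2 b^2 a^-1)*tr(b) - tr(a^-2 b^2 a^-1 b)   [inverse elimination on b] = x^2*y^2*z - x*y^3 - x*y*z^2 - x^2*z + 2*x*y + z
use: tr(b^2 a^-1 b^-1 a^-1) = tr(a^-1 b^2 a^-1)*tr(b) - tr(a^-1 b^2 a^-1 b)   [inverse elimination on b] = x*y^2*z - y^3 - y*z^2 - x*z + 3*y
tr(a^-2 b^2 a^-1 b^-1 a^-1) = tr(b^2 a^-1 b^-1 a^-2)*tr(a) - tr(b^2 a^-1 b^-1 a^-1)   [inverse elimination on a] = x^3*y^2*z - x^2*y^3 - x^2*y*z^2 - x^3*z - x*y^2*z + 2*x^2*y + y^3 + y*z^2 + 2*x*z - 3*y
apply: tr(b^2 a^-1 b^-1 a^-4) = tr(a^-2 b^2 a^-1 b^-1 a^-1)*tr(a) - tr(a^-2 b^2 a^-1 b^-1)   [inverse elimination on a] = x^4*y^2*z - x^3*y^3 - x^3*y*z^2 - x^4*z - 2*x^2*y^2*z + 2*x^3*y + 2*x*y^3 + 2*x*y*z^2 + 3*x^2*z - 5*x*y - z

x^4*y^2*z - x^3*y^3 - x^3*y*z^2 - x^4*z - 2*x^2*y^2*z + 2*x^3*y + 2*x*y^3 + 2*x*y*z^2 + 3*x^2*z - 5*x*y - z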